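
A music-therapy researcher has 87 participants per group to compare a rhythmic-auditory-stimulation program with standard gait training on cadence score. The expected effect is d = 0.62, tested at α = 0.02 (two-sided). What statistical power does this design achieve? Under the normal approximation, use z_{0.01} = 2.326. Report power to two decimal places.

power ≈ 0.96

For two equal groups, power = Φ(d·√(n/2) − z_{α/2}).
d·√(n/2) = 0.62 × √(87/2) = 0.62 × 6.595 = 4.089.
z_β = 4.089 − 2.326 = 1.763.
Power = Φ(1.763) = 0.961.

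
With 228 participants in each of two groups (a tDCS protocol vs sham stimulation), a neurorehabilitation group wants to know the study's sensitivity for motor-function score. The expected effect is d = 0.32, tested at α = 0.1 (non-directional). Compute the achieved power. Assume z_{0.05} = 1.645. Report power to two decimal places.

For two equal groups, power = Φ(d·√(n/2) − z_{α/2}).
d·√(n/2) = 0.32 × √(228/2) = 0.32 × 10.677 = 3.417.
z_β = 3.417 − 1.645 = 1.772.
Power = Φ(1.772) = 0.962.

power ≈ 0.96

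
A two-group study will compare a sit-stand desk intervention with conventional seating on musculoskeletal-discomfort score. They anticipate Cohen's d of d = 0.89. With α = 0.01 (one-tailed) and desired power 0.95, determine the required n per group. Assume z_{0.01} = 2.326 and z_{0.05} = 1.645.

For two independent groups with equal n: n = 2·((z_{α} + z_β) / d)².
z_{α} + z_β = 2.326 + 1.645 = 3.971.
n = 2 × (3.971 / 0.89)² = 2 × 4.462² = 2 × 19.91 = 39.8.
Round up to the next whole participant.

n = 40 per group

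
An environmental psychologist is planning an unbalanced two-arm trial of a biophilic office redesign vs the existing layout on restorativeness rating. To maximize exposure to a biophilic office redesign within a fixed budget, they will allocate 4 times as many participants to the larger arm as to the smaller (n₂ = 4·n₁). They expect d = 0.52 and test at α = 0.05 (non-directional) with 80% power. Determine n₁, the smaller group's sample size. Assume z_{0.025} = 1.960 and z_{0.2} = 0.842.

n₁ = 37

With allocation ratio k = n₂/n₁ = 4, Var(x̄₁−x̄₂) = σ²(1/n₁ + 1/(k·n₁)) = σ²·(k+1)/(k·n₁).
So n₁ = (1 + 1/k)·((z_{α/2} + z_β)/d)² = 1.250 × (2.802/0.52)².
n₁ = 1.250 × 29.04 = 36.3.
Round up: n₁ = 37, giving n₂ = 4 × 37 = 148.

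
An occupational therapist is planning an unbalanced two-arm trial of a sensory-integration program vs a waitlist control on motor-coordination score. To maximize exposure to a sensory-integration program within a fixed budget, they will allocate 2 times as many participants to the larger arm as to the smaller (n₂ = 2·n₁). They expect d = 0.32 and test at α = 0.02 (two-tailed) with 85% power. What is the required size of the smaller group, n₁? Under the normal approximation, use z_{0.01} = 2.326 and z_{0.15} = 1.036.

n₁ = 166

With allocation ratio k = n₂/n₁ = 2, Var(x̄₁−x̄₂) = σ²(1/n₁ + 1/(k·n₁)) = σ²·(k+1)/(k·n₁).
So n₁ = (1 + 1/k)·((z_{α/2} + z_β)/d)² = 1.500 × (3.362/0.32)².
n₁ = 1.500 × 110.38 = 165.6.
Round up: n₁ = 166, giving n₂ = 2 × 166 = 332.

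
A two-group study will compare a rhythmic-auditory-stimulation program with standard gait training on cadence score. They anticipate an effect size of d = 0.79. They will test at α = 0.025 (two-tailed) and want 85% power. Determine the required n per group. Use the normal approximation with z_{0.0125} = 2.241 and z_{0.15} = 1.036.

For two independent groups with equal n: n = 2·((z_{α/2} + z_β) / d)².
z_{α/2} + z_β = 2.241 + 1.036 = 3.277.
n = 2 × (3.277 / 0.79)² = 2 × 4.148² = 2 × 17.21 = 34.4.
Round up to the next whole participant.

n = 35 per group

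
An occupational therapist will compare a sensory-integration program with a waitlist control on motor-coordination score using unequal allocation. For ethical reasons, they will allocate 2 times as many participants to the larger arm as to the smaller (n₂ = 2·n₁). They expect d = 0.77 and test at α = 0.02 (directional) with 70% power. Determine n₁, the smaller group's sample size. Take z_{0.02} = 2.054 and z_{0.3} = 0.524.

n₁ = 17

With allocation ratio k = n₂/n₁ = 2, Var(x̄₁−x̄₂) = σ²(1/n₁ + 1/(k·n₁)) = σ²·(k+1)/(k·n₁).
So n₁ = (1 + 1/k)·((z_{α} + z_β)/d)² = 1.500 × (2.578/0.77)².
n₁ = 1.500 × 11.21 = 16.8.
Round up: n₁ = 17, giving n₂ = 2 × 17 = 34.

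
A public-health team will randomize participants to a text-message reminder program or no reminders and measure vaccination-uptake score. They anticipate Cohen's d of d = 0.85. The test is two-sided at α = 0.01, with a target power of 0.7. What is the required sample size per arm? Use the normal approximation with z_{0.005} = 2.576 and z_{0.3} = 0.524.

For two independent groups with equal n: n = 2·((z_{α/2} + z_β) / d)².
z_{α/2} + z_β = 2.576 + 0.524 = 3.100.
n = 2 × (3.100 / 0.85)² = 2 × 3.647² = 2 × 13.30 = 26.6.
Round up to the next whole participant.

n = 27 per group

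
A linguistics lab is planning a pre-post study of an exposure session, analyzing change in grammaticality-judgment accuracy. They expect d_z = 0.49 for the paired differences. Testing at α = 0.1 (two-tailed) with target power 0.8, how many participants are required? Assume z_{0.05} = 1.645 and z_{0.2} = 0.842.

n = 26 pairs

For a paired (one-sample on differences) test: n = ((z_{α/2} + z_β) / d)².
z_{α/2} + z_β = 1.645 + 0.842 = 2.487.
n = (2.487 / 0.49)² = 5.076² = 25.76.
Round up.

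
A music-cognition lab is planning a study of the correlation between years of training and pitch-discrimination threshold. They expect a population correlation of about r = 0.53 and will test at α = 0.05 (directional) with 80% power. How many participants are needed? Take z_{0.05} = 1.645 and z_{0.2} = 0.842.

Fisher's z: C = ½·ln((1+r)/(1−r)) = ½·ln(3.2553) = 0.5901.
n = ((z_{α} + z_β)/C)² + 3.
(1.645 + 0.842) / 0.5901 = 2.487 / 0.5901 = 4.215.
n = 4.215² + 3 = 17.76 + 3 = 20.8.
Round up.

n = 21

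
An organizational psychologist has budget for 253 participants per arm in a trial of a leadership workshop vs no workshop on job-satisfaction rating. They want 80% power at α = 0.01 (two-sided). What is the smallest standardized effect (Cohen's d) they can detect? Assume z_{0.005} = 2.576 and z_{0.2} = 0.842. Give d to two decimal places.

d_min ≈ 0.30

For two independent groups of n = 253 each: d_min = (z_{α/2} + z_β)·√(2/n).
z-sum = 2.576 + 0.842 = 3.418.
d_min = 3.418 × √(2/253) = 3.418 × 0.0889 = 0.304.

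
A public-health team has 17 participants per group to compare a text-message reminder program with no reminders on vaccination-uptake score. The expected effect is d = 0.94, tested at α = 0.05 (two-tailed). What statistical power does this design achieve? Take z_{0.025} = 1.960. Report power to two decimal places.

power ≈ 0.78

For two equal groups, power = Φ(d·√(n/2) − z_{α/2}).
d·√(n/2) = 0.94 × √(17/2) = 0.94 × 2.915 = 2.741.
z_β = 2.741 − 1.960 = 0.781.
Power = Φ(0.781) = 0.782.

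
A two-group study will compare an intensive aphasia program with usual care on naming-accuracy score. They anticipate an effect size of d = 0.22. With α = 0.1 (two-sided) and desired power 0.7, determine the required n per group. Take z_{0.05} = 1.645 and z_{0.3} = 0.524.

n = 195 per group

For two independent groups with equal n: n = 2·((z_{α/2} + z_β) / d)².
z_{α/2} + z_β = 1.645 + 0.524 = 2.169.
n = 2 × (2.169 / 0.22)² = 2 × 9.859² = 2 × 97.20 = 194.4.
Round up to the next whole participant.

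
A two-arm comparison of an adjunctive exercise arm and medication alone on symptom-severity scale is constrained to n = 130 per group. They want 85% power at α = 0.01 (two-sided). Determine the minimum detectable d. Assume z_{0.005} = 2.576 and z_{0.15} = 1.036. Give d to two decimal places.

For two independent groups of n = 130 each: d_min = (z_{α/2} + z_β)·√(2/n).
z-sum = 2.576 + 1.036 = 3.612.
d_min = 3.612 × √(2/130) = 3.612 × 0.1240 = 0.448.

d_min ≈ 0.45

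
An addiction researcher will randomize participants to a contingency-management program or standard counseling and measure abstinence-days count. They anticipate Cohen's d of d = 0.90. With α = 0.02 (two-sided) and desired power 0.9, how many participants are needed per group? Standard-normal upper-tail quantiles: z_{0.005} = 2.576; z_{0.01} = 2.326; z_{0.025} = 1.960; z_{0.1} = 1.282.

For two independent groups with equal n: n = 2·((z_{α/2} + z_β) / d)².
z_{α/2} + z_β = 2.326 + 1.282 = 3.608.
n = 2 × (3.608 / 0.90)² = 2 × 4.009² = 2 × 16.07 = 32.1.
Round up to the next whole participant.

n = 33 per group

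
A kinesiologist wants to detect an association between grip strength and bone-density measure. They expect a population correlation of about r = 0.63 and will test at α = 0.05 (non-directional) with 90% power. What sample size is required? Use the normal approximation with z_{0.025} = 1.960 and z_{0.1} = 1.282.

Fisher's z: C = ½·ln((1+r)/(1−r)) = ½·ln(4.4054) = 0.7414.
n = ((z_{α/2} + z_β)/C)² + 3.
(1.960 + 1.282) / 0.7414 = 3.242 / 0.7414 = 4.373.
n = 4.373² + 3 = 19.12 + 3 = 22.1.
Round up.

n = 23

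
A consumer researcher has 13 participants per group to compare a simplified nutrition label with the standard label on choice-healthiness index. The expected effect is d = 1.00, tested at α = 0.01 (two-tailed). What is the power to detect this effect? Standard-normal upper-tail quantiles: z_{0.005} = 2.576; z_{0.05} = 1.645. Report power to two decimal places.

power ≈ 0.49

For two equal groups, power = Φ(d·√(n/2) − z_{α/2}).
d·√(n/2) = 1.00 × √(13/2) = 1.00 × 2.550 = 2.550.
z_β = 2.550 − 2.576 = -0.026.
Power = Φ(-0.026) = 0.489.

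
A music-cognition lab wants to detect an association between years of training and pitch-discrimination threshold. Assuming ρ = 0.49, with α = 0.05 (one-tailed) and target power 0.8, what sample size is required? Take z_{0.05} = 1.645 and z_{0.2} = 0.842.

Fisher's z: C = ½·ln((1+r)/(1−r)) = ½·ln(2.9216) = 0.5361.
n = ((z_{α} + z_β)/C)² + 3.
(1.645 + 0.842) / 0.5361 = 2.487 / 0.5361 = 4.639.
n = 4.639² + 3 = 21.52 + 3 = 24.5.
Round up.

n = 25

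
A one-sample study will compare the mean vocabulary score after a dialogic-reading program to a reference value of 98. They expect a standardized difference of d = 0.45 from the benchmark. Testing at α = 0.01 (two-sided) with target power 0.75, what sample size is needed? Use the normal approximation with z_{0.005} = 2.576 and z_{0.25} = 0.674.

n = 53

For a one-sample test: n = ((z_{α/2} + z_β) / d)².
z_{α/2} + z_β = 2.576 + 0.674 = 3.250.
n = (3.250 / 0.45)² = 7.222² = 52.16.
Round up.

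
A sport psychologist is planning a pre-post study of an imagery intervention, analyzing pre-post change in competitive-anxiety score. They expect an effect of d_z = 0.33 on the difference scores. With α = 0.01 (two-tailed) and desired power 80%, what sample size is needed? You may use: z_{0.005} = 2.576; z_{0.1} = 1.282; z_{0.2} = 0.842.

n = 108 pairs

For a paired (one-sample on differences) test: n = ((z_{α/2} + z_β) / d)².
z_{α/2} + z_β = 2.576 + 0.842 = 3.418.
n = (3.418 / 0.33)² = 10.358² = 107.28.
Round up.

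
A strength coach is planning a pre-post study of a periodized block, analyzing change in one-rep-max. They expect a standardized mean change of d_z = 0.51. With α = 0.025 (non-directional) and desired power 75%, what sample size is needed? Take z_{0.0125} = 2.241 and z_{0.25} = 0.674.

For a paired (one-sample on differences) test: n = ((z_{α/2} + z_β) / d)².
z_{α/2} + z_β = 2.241 + 0.674 = 2.915.
n = (2.915 / 0.51)² = 5.716² = 32.67.
Round up.

n = 33 pairs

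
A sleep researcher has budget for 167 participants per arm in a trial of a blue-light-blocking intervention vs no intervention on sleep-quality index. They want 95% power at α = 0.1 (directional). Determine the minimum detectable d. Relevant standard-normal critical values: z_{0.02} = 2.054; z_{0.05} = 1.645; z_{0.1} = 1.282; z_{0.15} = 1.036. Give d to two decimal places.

d_min ≈ 0.32

For two independent groups of n = 167 each: d_min = (z_{α} + z_β)·√(2/n).
z-sum = 1.282 + 1.645 = 2.927.
d_min = 2.927 × √(2/167) = 2.927 × 0.1094 = 0.320.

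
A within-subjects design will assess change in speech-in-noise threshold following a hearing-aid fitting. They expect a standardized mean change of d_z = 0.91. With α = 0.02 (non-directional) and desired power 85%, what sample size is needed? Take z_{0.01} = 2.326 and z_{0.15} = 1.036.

For a paired (one-sample on differences) test: n = ((z_{α/2} + z_β) / d)².
z_{α/2} + z_β = 2.326 + 1.036 = 3.362.
n = (3.362 / 0.91)² = 3.695² = 13.65.
Round up.

n = 14 pairs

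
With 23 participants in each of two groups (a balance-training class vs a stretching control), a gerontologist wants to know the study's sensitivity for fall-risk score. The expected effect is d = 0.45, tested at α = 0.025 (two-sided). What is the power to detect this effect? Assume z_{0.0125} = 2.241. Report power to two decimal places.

power ≈ 0.24

For two equal groups, power = Φ(d·√(n/2) − z_{α/2}).
d·√(n/2) = 0.45 × √(23/2) = 0.45 × 3.391 = 1.526.
z_β = 1.526 − 2.241 = -0.715.
Power = Φ(-0.715) = 0.237.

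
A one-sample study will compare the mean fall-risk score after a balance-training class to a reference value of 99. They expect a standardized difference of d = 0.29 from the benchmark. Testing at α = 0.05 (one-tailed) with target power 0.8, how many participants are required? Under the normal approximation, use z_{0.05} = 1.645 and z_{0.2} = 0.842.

For a one-sample test: n = ((z_{α} + z_β) / d)².
z_{α} + z_β = 1.645 + 0.842 = 2.487.
n = (2.487 / 0.29)² = 8.576² = 73.55.
Round up.

n = 74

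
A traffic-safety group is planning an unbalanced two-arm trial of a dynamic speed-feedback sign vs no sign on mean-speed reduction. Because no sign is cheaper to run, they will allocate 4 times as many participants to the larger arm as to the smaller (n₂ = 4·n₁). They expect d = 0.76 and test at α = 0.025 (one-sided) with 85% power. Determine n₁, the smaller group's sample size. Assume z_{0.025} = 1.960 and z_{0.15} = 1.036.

n₁ = 20

With allocation ratio k = n₂/n₁ = 4, Var(x̄₁−x̄₂) = σ²(1/n₁ + 1/(k·n₁)) = σ²·(k+1)/(k·n₁).
So n₁ = (1 + 1/k)·((z_{α} + z_β)/d)² = 1.250 × (2.996/0.76)².
n₁ = 1.250 × 15.54 = 19.4.
Round up: n₁ = 20, giving n₂ = 4 × 20 = 80.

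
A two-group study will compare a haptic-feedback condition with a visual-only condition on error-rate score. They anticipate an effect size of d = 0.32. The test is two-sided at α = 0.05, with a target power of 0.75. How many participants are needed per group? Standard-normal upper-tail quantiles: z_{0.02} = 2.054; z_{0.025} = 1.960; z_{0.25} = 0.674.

For two independent groups with equal n: n = 2·((z_{α/2} + z_β) / d)².
z_{α/2} + z_β = 1.960 + 0.674 = 2.634.
n = 2 × (2.634 / 0.32)² = 2 × 8.231² = 2 × 67.75 = 135.5.
Round up to the next whole participant.

n = 136 per group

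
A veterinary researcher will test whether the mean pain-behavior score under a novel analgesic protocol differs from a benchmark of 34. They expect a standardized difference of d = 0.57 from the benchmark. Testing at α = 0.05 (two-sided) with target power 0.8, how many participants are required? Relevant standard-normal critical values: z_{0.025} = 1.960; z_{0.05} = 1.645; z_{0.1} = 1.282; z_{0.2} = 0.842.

For a one-sample test: n = ((z_{α/2} + z_β) / d)².
z_{α/2} + z_β = 1.960 + 0.842 = 2.802.
n = (2.802 / 0.57)² = 4.916² = 24.16.
Round up.

n = 25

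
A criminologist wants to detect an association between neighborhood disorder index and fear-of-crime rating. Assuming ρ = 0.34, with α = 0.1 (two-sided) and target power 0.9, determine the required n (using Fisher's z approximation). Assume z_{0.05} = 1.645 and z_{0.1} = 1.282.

Fisher's z: C = ½·ln((1+r)/(1−r)) = ½·ln(2.0303) = 0.3541.
n = ((z_{α/2} + z_β)/C)² + 3.
(1.645 + 1.282) / 0.3541 = 2.927 / 0.3541 = 8.266.
n = 8.266² + 3 = 68.33 + 3 = 71.3.
Round up.

n = 72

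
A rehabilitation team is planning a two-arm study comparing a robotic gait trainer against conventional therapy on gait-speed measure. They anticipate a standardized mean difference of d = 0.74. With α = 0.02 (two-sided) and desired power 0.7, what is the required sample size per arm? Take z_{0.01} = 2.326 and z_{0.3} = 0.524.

n = 30 per group

For two independent groups with equal n: n = 2·((z_{α/2} + z_β) / d)².
z_{α/2} + z_β = 2.326 + 0.524 = 2.850.
n = 2 × (2.850 / 0.74)² = 2 × 3.851² = 2 × 14.83 = 29.7.
Round up to the next whole participant.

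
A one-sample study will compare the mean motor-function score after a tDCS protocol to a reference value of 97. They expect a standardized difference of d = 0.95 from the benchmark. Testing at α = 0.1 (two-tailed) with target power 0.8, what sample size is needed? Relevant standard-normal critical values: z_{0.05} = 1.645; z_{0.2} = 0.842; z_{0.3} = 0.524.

For a one-sample test: n = ((z_{α/2} + z_β) / d)².
z_{α/2} + z_β = 1.645 + 0.842 = 2.487.
n = (2.487 / 0.95)² = 2.618² = 6.85.
Round up.

n = 7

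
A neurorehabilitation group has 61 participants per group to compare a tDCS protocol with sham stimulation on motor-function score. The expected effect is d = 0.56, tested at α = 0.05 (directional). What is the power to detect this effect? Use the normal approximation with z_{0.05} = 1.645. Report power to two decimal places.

power ≈ 0.93

For two equal groups, power = Φ(d·√(n/2) − z_{α}).
d·√(n/2) = 0.56 × √(61/2) = 0.56 × 5.523 = 3.093.
z_β = 3.093 − 1.645 = 1.448.
Power = Φ(1.448) = 0.926.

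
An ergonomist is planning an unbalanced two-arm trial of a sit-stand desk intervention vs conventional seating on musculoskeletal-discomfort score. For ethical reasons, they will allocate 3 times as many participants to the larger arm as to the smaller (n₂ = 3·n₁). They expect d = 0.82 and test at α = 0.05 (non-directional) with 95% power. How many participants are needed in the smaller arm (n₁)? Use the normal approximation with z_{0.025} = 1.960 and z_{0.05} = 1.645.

With allocation ratio k = n₂/n₁ = 3, Var(x̄₁−x̄₂) = σ²(1/n₁ + 1/(k·n₁)) = σ²·(k+1)/(k·n₁).
So n₁ = (1 + 1/k)·((z_{α/2} + z_β)/d)² = 1.333 × (3.605/0.82)².
n₁ = 1.333 × 19.33 = 25.8.
Round up: n₁ = 26, giving n₂ = 3 × 26 = 78.

n₁ = 26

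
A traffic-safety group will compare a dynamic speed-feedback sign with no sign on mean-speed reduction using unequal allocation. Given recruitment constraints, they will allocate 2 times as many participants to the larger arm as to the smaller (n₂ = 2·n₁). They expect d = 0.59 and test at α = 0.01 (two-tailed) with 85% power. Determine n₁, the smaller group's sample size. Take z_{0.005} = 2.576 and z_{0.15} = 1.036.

With allocation ratio k = n₂/n₁ = 2, Var(x̄₁−x̄₂) = σ²(1/n₁ + 1/(k·n₁)) = σ²·(k+1)/(k·n₁).
So n₁ = (1 + 1/k)·((z_{α/2} + z_β)/d)² = 1.500 × (3.612/0.59)².
n₁ = 1.500 × 37.48 = 56.2.
Round up: n₁ = 57, giving n₂ = 2 × 57 = 114.

n₁ = 57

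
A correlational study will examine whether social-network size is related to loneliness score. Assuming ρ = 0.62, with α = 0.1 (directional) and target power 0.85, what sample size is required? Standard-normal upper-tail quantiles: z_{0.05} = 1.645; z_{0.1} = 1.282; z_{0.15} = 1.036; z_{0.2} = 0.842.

Fisher's z: C = ½·ln((1+r)/(1−r)) = ½·ln(4.2632) = 0.7250.
n = ((z_{α} + z_β)/C)² + 3.
(1.282 + 1.036) / 0.7250 = 2.318 / 0.7250 = 3.197.
n = 3.197² + 3 = 10.22 + 3 = 13.2.
Round up.

n = 14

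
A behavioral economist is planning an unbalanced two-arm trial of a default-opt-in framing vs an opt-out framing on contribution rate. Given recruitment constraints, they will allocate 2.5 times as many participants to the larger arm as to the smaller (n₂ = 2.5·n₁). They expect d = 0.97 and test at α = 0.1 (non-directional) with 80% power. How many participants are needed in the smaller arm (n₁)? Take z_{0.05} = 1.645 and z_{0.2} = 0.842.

With allocation ratio k = n₂/n₁ = 2.5, Var(x̄₁−x̄₂) = σ²(1/n₁ + 1/(k·n₁)) = σ²·(k+1)/(k·n₁).
So n₁ = (1 + 1/k)·((z_{α/2} + z_β)/d)² = 1.400 × (2.487/0.97)².
n₁ = 1.400 × 6.57 = 9.2.
Round up: n₁ = 10, giving n₂ = 2.5 × 10 = 25.

n₁ = 10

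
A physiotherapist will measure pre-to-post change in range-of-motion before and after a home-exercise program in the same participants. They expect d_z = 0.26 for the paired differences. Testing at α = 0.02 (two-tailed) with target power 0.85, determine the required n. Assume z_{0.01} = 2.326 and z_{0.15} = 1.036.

n = 168 pairs

For a paired (one-sample on differences) test: n = ((z_{α/2} + z_β) / d)².
z_{α/2} + z_β = 2.326 + 1.036 = 3.362.
n = (3.362 / 0.26)² = 12.931² = 167.20.
Round up.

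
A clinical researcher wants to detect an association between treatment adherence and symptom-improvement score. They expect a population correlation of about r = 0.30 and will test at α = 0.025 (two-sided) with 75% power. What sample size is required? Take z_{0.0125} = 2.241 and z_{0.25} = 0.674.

n = 92

Fisher's z: C = ½·ln((1+r)/(1−r)) = ½·ln(1.8571) = 0.3095.
n = ((z_{α/2} + z_β)/C)² + 3.
(2.241 + 0.674) / 0.3095 = 2.915 / 0.3095 = 9.418.
n = 9.418² + 3 = 88.71 + 3 = 91.7.
Round up.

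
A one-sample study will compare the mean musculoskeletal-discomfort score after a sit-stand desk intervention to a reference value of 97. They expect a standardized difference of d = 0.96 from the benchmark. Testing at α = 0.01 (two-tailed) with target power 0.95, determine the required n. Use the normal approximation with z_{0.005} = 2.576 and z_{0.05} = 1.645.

For a one-sample test: n = ((z_{α/2} + z_β) / d)².
z_{α/2} + z_β = 2.576 + 1.645 = 4.221.
n = (4.221 / 0.96)² = 4.397² = 19.33.
Round up.

n = 20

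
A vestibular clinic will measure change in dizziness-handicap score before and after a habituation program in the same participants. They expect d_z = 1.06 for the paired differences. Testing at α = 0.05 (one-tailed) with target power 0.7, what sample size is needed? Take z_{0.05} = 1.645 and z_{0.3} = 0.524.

n = 5 pairs

For a paired (one-sample on differences) test: n = ((z_{α} + z_β) / d)².
z_{α} + z_β = 1.645 + 0.524 = 2.169.
n = (2.169 / 1.06)² = 2.046² = 4.19.
Round up.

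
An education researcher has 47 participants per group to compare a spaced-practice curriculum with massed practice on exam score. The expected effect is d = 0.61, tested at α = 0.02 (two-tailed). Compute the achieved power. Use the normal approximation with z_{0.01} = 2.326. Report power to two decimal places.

power ≈ 0.74

For two equal groups, power = Φ(d·√(n/2) − z_{α/2}).
d·√(n/2) = 0.61 × √(47/2) = 0.61 × 4.848 = 2.957.
z_β = 2.957 − 2.326 = 0.631.
Power = Φ(0.631) = 0.736.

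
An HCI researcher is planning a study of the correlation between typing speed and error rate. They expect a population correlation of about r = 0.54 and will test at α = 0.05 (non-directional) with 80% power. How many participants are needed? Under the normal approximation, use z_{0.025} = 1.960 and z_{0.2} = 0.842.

Fisher's z: C = ½·ln((1+r)/(1−r)) = ½·ln(3.3478) = 0.6042.
n = ((z_{α/2} + z_β)/C)² + 3.
(1.960 + 0.842) / 0.6042 = 2.802 / 0.6042 = 4.638.
n = 4.638² + 3 = 21.51 + 3 = 24.5.
Round up.

n = 25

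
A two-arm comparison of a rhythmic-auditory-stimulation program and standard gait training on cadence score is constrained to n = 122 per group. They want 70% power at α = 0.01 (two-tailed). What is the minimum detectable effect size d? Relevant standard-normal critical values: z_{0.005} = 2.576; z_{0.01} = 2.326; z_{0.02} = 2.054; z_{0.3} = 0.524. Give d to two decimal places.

For two independent groups of n = 122 each: d_min = (z_{α/2} + z_β)·√(2/n).
z-sum = 2.576 + 0.524 = 3.100.
d_min = 3.100 × √(2/122) = 3.100 × 0.1280 = 0.397.

d_min ≈ 0.40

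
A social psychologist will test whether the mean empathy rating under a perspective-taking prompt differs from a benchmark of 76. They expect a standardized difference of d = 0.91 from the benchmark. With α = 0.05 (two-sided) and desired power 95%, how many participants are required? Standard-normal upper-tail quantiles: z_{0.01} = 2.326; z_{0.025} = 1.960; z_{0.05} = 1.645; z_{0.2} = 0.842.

For a one-sample test: n = ((z_{α/2} + z_β) / d)².
z_{α/2} + z_β = 1.960 + 1.645 = 3.605.
n = (3.605 / 0.91)² = 3.962² = 15.69.
Round up.

n = 16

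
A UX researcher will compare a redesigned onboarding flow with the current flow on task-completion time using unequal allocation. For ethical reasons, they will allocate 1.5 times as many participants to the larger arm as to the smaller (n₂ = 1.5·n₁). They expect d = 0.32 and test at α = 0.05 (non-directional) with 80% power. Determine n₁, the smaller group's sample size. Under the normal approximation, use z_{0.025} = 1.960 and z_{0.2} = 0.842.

With allocation ratio k = n₂/n₁ = 1.5, Var(x̄₁−x̄₂) = σ²(1/n₁ + 1/(k·n₁)) = σ²·(k+1)/(k·n₁).
So n₁ = (1 + 1/k)·((z_{α/2} + z_β)/d)² = 1.667 × (2.802/0.32)².
n₁ = 1.667 × 76.67 = 127.8.
Round up: n₁ = 128, giving n₂ = 1.5 × 128 = 192.

n₁ = 128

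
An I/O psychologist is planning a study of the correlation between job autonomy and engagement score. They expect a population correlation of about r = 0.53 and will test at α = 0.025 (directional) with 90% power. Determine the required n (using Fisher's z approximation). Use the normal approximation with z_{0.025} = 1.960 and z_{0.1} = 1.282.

n = 34

Fisher's z: C = ½·ln((1+r)/(1−r)) = ½·ln(3.2553) = 0.5901.
n = ((z_{α} + z_β)/C)² + 3.
(1.960 + 1.282) / 0.5901 = 3.242 / 0.5901 = 5.494.
n = 5.494² + 3 = 30.18 + 3 = 33.2.
Round up.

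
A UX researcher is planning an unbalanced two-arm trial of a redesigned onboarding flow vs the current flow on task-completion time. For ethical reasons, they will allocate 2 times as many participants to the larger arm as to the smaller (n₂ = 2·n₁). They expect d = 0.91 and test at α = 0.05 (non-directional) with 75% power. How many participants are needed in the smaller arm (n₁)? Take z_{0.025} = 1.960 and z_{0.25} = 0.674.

n₁ = 13

With allocation ratio k = n₂/n₁ = 2, Var(x̄₁−x̄₂) = σ²(1/n₁ + 1/(k·n₁)) = σ²·(k+1)/(k·n₁).
So n₁ = (1 + 1/k)·((z_{α/2} + z_β)/d)² = 1.500 × (2.634/0.91)².
n₁ = 1.500 × 8.38 = 12.6.
Round up: n₁ = 13, giving n₂ = 2 × 13 = 26.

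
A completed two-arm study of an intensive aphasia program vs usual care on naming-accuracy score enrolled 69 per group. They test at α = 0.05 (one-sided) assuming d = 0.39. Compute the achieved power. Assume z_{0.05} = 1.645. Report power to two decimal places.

For two equal groups, power = Φ(d·√(n/2) − z_{α}).
d·√(n/2) = 0.39 × √(69/2) = 0.39 × 5.874 = 2.291.
z_β = 2.291 − 1.645 = 0.646.
Power = Φ(0.646) = 0.741.

power ≈ 0.74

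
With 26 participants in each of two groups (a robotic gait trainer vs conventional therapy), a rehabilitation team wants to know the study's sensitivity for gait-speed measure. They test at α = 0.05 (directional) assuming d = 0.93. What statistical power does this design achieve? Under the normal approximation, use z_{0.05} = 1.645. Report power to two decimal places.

power ≈ 0.96

For two equal groups, power = Φ(d·√(n/2) − z_{α}).
d·√(n/2) = 0.93 × √(26/2) = 0.93 × 3.606 = 3.353.
z_β = 3.353 − 1.645 = 1.708.
Power = Φ(1.708) = 0.956.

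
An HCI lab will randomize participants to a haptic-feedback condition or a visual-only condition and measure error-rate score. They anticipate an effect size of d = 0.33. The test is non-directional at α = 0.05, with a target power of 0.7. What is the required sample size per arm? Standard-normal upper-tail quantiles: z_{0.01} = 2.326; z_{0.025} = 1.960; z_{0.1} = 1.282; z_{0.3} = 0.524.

n = 114 per group

For two independent groups with equal n: n = 2·((z_{α/2} + z_β) / d)².
z_{α/2} + z_β = 1.960 + 0.524 = 2.484.
n = 2 × (2.484 / 0.33)² = 2 × 7.527² = 2 × 56.66 = 113.3.
Round up to the next whole participant.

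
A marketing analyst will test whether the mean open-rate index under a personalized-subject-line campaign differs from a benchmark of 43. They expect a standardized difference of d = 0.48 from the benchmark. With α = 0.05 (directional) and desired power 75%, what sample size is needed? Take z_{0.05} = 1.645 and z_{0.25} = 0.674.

n = 24

For a one-sample test: n = ((z_{α} + z_β) / d)².
z_{α} + z_β = 1.645 + 0.674 = 2.319.
n = (2.319 / 0.48)² = 4.831² = 23.34.
Round up.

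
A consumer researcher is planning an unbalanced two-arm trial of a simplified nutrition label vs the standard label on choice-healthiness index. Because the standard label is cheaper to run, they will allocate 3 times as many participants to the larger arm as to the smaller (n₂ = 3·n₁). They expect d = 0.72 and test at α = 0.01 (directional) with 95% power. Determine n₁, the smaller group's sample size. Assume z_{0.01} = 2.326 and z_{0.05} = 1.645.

With allocation ratio k = n₂/n₁ = 3, Var(x̄₁−x̄₂) = σ²(1/n₁ + 1/(k·n₁)) = σ²·(k+1)/(k·n₁).
So n₁ = (1 + 1/k)·((z_{α} + z_β)/d)² = 1.333 × (3.971/0.72)².
n₁ = 1.333 × 30.42 = 40.6.
Round up: n₁ = 41, giving n₂ = 3 × 41 = 123.

n₁ = 41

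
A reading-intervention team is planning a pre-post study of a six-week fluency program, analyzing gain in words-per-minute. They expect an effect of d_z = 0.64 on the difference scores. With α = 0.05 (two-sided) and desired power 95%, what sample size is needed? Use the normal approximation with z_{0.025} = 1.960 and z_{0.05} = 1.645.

n = 32 pairs

For a paired (one-sample on differences) test: n = ((z_{α/2} + z_β) / d)².
z_{α/2} + z_β = 1.960 + 1.645 = 3.605.
n = (3.605 / 0.64)² = 5.633² = 31.73.
Round up.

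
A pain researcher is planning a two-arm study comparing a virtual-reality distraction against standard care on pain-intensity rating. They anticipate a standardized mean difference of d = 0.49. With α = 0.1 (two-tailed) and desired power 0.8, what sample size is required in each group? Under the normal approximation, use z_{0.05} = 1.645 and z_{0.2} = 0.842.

n = 52 per group

For two independent groups with equal n: n = 2·((z_{α/2} + z_β) / d)².
z_{α/2} + z_β = 1.645 + 0.842 = 2.487.
n = 2 × (2.487 / 0.49)² = 2 × 5.076² = 2 × 25.76 = 51.5.
Round up to the next whole participant.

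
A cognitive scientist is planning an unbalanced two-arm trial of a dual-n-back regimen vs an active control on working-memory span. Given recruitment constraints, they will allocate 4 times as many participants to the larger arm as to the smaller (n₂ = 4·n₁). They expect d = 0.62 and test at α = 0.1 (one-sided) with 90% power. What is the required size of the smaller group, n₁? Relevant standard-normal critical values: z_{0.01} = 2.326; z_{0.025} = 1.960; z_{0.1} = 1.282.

With allocation ratio k = n₂/n₁ = 4, Var(x̄₁−x̄₂) = σ²(1/n₁ + 1/(k·n₁)) = σ²·(k+1)/(k·n₁).
So n₁ = (1 + 1/k)·((z_{α} + z_β)/d)² = 1.250 × (2.564/0.62)².
n₁ = 1.250 × 17.10 = 21.4.
Round up: n₁ = 22, giving n₂ = 4 × 22 = 88.

n₁ = 22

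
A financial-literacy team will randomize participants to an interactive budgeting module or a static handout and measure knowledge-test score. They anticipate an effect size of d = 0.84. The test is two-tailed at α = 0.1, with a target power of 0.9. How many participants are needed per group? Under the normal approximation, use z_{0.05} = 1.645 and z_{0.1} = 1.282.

For two independent groups with equal n: n = 2·((z_{α/2} + z_β) / d)².
z_{α/2} + z_β = 1.645 + 1.282 = 2.927.
n = 2 × (2.927 / 0.84)² = 2 × 3.485² = 2 × 12.14 = 24.3.
Round up to the next whole participant.

n = 25 per group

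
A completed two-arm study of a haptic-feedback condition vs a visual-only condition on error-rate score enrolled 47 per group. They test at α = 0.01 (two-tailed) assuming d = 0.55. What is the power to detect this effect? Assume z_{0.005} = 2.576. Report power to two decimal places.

For two equal groups, power = Φ(d·√(n/2) − z_{α/2}).
d·√(n/2) = 0.55 × √(47/2) = 0.55 × 4.848 = 2.666.
z_β = 2.666 − 2.576 = 0.090.
Power = Φ(0.090) = 0.536.

power ≈ 0.54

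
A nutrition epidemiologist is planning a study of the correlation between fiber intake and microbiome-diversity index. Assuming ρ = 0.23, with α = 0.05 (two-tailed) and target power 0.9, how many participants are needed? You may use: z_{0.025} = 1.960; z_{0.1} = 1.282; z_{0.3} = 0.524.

Fisher's z: C = ½·ln((1+r)/(1−r)) = ½·ln(1.5974) = 0.2342.
n = ((z_{α/2} + z_β)/C)² + 3.
(1.960 + 1.282) / 0.2342 = 3.242 / 0.2342 = 13.843.
n = 13.843² + 3 = 191.63 + 3 = 194.6.
Round up.

n = 195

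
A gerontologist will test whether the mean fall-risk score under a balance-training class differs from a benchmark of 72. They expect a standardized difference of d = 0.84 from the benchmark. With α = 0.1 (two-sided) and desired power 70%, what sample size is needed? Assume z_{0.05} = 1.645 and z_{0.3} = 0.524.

For a one-sample test: n = ((z_{α/2} + z_β) / d)².
z_{α/2} + z_β = 1.645 + 0.524 = 2.169.
n = (2.169 / 0.84)² = 2.582² = 6.67.
Round up.

n = 7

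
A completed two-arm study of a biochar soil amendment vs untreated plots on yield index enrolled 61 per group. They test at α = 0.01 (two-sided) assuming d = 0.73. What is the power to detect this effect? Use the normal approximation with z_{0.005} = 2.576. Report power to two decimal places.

For two equal groups, power = Φ(d·√(n/2) − z_{α/2}).
d·√(n/2) = 0.73 × √(61/2) = 0.73 × 5.523 = 4.032.
z_β = 4.032 − 2.576 = 1.456.
Power = Φ(1.456) = 0.927.

power ≈ 0.93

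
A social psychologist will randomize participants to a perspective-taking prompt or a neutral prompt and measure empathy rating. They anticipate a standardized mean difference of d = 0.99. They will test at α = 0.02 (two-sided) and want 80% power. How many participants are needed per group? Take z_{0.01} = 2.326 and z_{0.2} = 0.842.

For two independent groups with equal n: n = 2·((z_{α/2} + z_β) / d)².
z_{α/2} + z_β = 2.326 + 0.842 = 3.168.
n = 2 × (3.168 / 0.99)² = 2 × 3.200² = 2 × 10.24 = 20.5.
Round up to the next whole participant.

n = 21 per group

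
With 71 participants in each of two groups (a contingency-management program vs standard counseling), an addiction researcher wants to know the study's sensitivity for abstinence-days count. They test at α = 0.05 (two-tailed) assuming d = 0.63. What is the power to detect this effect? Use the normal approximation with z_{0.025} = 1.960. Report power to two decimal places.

power ≈ 0.96

For two equal groups, power = Φ(d·√(n/2) − z_{α/2}).
d·√(n/2) = 0.63 × √(71/2) = 0.63 × 5.958 = 3.754.
z_β = 3.754 − 1.960 = 1.794.
Power = Φ(1.794) = 0.964.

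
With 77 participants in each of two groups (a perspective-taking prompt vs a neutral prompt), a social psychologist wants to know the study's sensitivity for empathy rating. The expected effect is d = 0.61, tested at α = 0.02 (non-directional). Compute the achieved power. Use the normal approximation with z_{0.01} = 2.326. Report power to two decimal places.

For two equal groups, power = Φ(d·√(n/2) − z_{α/2}).
d·√(n/2) = 0.61 × √(77/2) = 0.61 × 6.205 = 3.785.
z_β = 3.785 − 2.326 = 1.459.
Power = Φ(1.459) = 0.928.

power ≈ 0.93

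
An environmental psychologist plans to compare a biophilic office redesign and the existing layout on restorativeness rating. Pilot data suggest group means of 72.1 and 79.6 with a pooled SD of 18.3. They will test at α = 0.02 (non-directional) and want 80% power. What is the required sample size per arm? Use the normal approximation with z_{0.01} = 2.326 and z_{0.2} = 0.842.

n = 120 per group

Cohen's d = |M₁ − M₂| / SD_pooled = |72.1 − 79.6| / 18.3 = 7.5 / 18.3 = 0.410.
For two independent groups with equal n: n = 2·((z_{α/2} + z_β) / d)².
z_{α/2} + z_β = 2.326 + 0.842 = 3.168.
n = 2 × (3.168 / 0.410)² = 2 × 7.727² = 2 × 59.70 = 119.4.
Round up to the next whole participant.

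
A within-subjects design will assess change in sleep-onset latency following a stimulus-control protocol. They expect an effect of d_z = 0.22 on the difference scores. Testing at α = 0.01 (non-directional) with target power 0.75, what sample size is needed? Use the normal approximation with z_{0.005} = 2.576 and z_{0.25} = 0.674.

n = 219 pairs

For a paired (one-sample on differences) test: n = ((z_{α/2} + z_β) / d)².
z_{α/2} + z_β = 2.576 + 0.674 = 3.250.
n = (3.250 / 0.22)² = 14.773² = 218.23.
Round up.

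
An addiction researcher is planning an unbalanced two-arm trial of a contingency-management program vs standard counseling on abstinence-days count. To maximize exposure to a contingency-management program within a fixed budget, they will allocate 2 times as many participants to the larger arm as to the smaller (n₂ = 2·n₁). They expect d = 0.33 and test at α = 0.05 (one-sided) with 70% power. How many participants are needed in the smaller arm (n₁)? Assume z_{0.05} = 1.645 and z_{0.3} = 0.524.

With allocation ratio k = n₂/n₁ = 2, Var(x̄₁−x̄₂) = σ²(1/n₁ + 1/(k·n₁)) = σ²·(k+1)/(k·n₁).
So n₁ = (1 + 1/k)·((z_{α} + z_β)/d)² = 1.500 × (2.169/0.33)².
n₁ = 1.500 × 43.20 = 64.8.
Round up: n₁ = 65, giving n₂ = 2 × 65 = 130.

n₁ = 65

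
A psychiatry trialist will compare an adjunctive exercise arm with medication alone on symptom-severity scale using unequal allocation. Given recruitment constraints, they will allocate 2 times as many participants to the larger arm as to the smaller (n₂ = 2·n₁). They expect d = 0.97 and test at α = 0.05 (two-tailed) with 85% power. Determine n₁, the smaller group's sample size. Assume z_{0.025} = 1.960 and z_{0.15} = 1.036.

n₁ = 15

With allocation ratio k = n₂/n₁ = 2, Var(x̄₁−x̄₂) = σ²(1/n₁ + 1/(k·n₁)) = σ²·(k+1)/(k·n₁).
So n₁ = (1 + 1/k)·((z_{α/2} + z_β)/d)² = 1.500 × (2.996/0.97)².
n₁ = 1.500 × 9.54 = 14.3.
Round up: n₁ = 15, giving n₂ = 2 × 15 = 30.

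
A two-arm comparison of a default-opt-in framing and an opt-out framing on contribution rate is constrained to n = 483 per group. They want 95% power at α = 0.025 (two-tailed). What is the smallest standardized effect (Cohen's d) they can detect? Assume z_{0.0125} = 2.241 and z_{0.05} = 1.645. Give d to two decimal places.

For two independent groups of n = 483 each: d_min = (z_{α/2} + z_β)·√(2/n).
z-sum = 2.241 + 1.645 = 3.886.
d_min = 3.886 × √(2/483) = 3.886 × 0.0643 = 0.250.

d_min ≈ 0.25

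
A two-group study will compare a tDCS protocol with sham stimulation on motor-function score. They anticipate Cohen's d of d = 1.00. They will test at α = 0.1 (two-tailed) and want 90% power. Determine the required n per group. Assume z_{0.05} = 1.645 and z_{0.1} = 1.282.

n = 18 per group

For two independent groups with equal n: n = 2·((z_{α/2} + z_β) / d)².
z_{α/2} + z_β = 1.645 + 1.282 = 2.927.
n = 2 × (2.927 / 1.00)² = 2 × 2.927² = 2 × 8.57 = 17.1.
Round up to the next whole participant.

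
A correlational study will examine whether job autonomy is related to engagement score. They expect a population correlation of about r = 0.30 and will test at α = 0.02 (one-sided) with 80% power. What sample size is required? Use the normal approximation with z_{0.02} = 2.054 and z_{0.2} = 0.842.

Fisher's z: C = ½·ln((1+r)/(1−r)) = ½·ln(1.8571) = 0.3095.
n = ((z_{α} + z_β)/C)² + 3.
(2.054 + 0.842) / 0.3095 = 2.896 / 0.3095 = 9.357.
n = 9.357² + 3 = 87.55 + 3 = 90.6.
Round up.

n = 91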